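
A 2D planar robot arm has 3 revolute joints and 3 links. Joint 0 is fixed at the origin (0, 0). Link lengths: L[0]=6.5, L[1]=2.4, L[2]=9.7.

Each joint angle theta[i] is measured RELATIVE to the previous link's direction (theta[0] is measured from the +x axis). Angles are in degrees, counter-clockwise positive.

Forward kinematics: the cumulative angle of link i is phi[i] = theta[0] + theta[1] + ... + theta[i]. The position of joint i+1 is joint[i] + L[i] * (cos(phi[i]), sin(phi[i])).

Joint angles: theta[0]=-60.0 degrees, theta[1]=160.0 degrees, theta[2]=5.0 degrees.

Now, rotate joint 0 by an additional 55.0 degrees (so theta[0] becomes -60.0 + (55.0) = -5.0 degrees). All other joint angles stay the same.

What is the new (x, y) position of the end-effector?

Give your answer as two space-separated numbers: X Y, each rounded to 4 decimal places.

joint[0] = (0.0000, 0.0000)  (base)
link 0: phi[0] = -5 = -5 deg
  cos(-5 deg) = 0.9962, sin(-5 deg) = -0.0872
  joint[1] = (0.0000, 0.0000) + 6.5 * (0.9962, -0.0872) = (0.0000 + 6.4753, 0.0000 + -0.5665) = (6.4753, -0.5665)
link 1: phi[1] = -5 + 160 = 155 deg
  cos(155 deg) = -0.9063, sin(155 deg) = 0.4226
  joint[2] = (6.4753, -0.5665) + 2.4 * (-0.9063, 0.4226) = (6.4753 + -2.1751, -0.5665 + 1.0143) = (4.3001, 0.4478)
link 2: phi[2] = -5 + 160 + 5 = 160 deg
  cos(160 deg) = -0.9397, sin(160 deg) = 0.3420
  joint[3] = (4.3001, 0.4478) + 9.7 * (-0.9397, 0.3420) = (4.3001 + -9.1150, 0.4478 + 3.3176) = (-4.8149, 3.7654)
End effector: (-4.8149, 3.7654)

Answer: -4.8149 3.7654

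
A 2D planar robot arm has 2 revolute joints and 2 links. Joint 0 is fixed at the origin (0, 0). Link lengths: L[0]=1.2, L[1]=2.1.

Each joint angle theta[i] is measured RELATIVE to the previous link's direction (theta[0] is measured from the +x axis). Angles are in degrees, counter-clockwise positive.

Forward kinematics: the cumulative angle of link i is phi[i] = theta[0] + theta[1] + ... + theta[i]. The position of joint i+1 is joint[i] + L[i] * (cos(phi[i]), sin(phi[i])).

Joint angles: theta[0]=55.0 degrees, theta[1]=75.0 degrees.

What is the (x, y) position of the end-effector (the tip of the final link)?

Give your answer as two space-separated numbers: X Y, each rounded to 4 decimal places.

Answer: -0.6616 2.5917

Derivation:
joint[0] = (0.0000, 0.0000)  (base)
link 0: phi[0] = 55 = 55 deg
  cos(55 deg) = 0.5736, sin(55 deg) = 0.8192
  joint[1] = (0.0000, 0.0000) + 1.2 * (0.5736, 0.8192) = (0.0000 + 0.6883, 0.0000 + 0.9830) = (0.6883, 0.9830)
link 1: phi[1] = 55 + 75 = 130 deg
  cos(130 deg) = -0.6428, sin(130 deg) = 0.7660
  joint[2] = (0.6883, 0.9830) + 2.1 * (-0.6428, 0.7660) = (0.6883 + -1.3499, 0.9830 + 1.6087) = (-0.6616, 2.5917)
End effector: (-0.6616, 2.5917)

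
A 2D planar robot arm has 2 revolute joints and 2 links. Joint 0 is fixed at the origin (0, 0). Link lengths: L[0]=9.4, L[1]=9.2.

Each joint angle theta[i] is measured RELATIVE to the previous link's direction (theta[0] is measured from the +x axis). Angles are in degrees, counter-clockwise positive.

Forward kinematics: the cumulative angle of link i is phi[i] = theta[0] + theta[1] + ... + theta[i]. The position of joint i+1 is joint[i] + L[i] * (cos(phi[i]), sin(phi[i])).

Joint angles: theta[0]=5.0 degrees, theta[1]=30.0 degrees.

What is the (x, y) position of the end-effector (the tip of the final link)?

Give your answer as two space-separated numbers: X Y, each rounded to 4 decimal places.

Answer: 16.9004 6.0962

Derivation:
joint[0] = (0.0000, 0.0000)  (base)
link 0: phi[0] = 5 = 5 deg
  cos(5 deg) = 0.9962, sin(5 deg) = 0.0872
  joint[1] = (0.0000, 0.0000) + 9.4 * (0.9962, 0.0872) = (0.0000 + 9.3642, 0.0000 + 0.8193) = (9.3642, 0.8193)
link 1: phi[1] = 5 + 30 = 35 deg
  cos(35 deg) = 0.8192, sin(35 deg) = 0.5736
  joint[2] = (9.3642, 0.8193) + 9.2 * (0.8192, 0.5736) = (9.3642 + 7.5362, 0.8193 + 5.2769) = (16.9004, 6.0962)
End effector: (16.9004, 6.0962)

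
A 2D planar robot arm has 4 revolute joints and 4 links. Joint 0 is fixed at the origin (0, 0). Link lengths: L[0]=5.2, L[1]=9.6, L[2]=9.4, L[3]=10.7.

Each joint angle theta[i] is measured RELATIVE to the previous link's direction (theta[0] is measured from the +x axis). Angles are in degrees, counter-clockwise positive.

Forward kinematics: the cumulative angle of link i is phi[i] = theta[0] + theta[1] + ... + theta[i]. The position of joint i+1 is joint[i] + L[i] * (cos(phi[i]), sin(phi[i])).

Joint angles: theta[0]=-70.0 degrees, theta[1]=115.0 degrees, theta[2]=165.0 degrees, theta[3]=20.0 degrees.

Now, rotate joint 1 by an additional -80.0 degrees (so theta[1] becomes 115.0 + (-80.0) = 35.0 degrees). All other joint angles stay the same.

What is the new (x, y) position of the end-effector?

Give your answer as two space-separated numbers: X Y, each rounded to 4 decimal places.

joint[0] = (0.0000, 0.0000)  (base)
link 0: phi[0] = -70 = -70 deg
  cos(-70 deg) = 0.3420, sin(-70 deg) = -0.9397
  joint[1] = (0.0000, 0.0000) + 5.2 * (0.3420, -0.9397) = (0.0000 + 1.7785, 0.0000 + -4.8864) = (1.7785, -4.8864)
link 1: phi[1] = -70 + 35 = -35 deg
  cos(-35 deg) = 0.8192, sin(-35 deg) = -0.5736
  joint[2] = (1.7785, -4.8864) + 9.6 * (0.8192, -0.5736) = (1.7785 + 7.8639, -4.8864 + -5.5063) = (9.6424, -10.3927)
link 2: phi[2] = -70 + 35 + 165 = 130 deg
  cos(130 deg) = -0.6428, sin(130 deg) = 0.7660
  joint[3] = (9.6424, -10.3927) + 9.4 * (-0.6428, 0.7660) = (9.6424 + -6.0422, -10.3927 + 7.2008) = (3.6002, -3.1919)
link 3: phi[3] = -70 + 35 + 165 + 20 = 150 deg
  cos(150 deg) = -0.8660, sin(150 deg) = 0.5000
  joint[4] = (3.6002, -3.1919) + 10.7 * (-0.8660, 0.5000) = (3.6002 + -9.2665, -3.1919 + 5.3500) = (-5.6663, 2.1581)
End effector: (-5.6663, 2.1581)

Answer: -5.6663 2.1581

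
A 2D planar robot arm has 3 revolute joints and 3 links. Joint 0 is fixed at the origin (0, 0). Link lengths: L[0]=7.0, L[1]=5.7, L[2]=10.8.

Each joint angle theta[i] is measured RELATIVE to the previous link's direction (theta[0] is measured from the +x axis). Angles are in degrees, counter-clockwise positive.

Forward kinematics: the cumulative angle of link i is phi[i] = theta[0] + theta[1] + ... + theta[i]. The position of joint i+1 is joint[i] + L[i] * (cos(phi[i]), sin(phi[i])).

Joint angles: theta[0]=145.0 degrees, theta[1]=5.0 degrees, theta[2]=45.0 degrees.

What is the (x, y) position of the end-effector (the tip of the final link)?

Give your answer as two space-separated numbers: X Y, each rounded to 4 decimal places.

Answer: -21.1024 4.0698

Derivation:
joint[0] = (0.0000, 0.0000)  (base)
link 0: phi[0] = 145 = 145 deg
  cos(145 deg) = -0.8192, sin(145 deg) = 0.5736
  joint[1] = (0.0000, 0.0000) + 7 * (-0.8192, 0.5736) = (0.0000 + -5.7341, 0.0000 + 4.0150) = (-5.7341, 4.0150)
link 1: phi[1] = 145 + 5 = 150 deg
  cos(150 deg) = -0.8660, sin(150 deg) = 0.5000
  joint[2] = (-5.7341, 4.0150) + 5.7 * (-0.8660, 0.5000) = (-5.7341 + -4.9363, 4.0150 + 2.8500) = (-10.6704, 6.8650)
link 2: phi[2] = 145 + 5 + 45 = 195 deg
  cos(195 deg) = -0.9659, sin(195 deg) = -0.2588
  joint[3] = (-10.6704, 6.8650) + 10.8 * (-0.9659, -0.2588) = (-10.6704 + -10.4320, 6.8650 + -2.7952) = (-21.1024, 4.0698)
End effector: (-21.1024, 4.0698)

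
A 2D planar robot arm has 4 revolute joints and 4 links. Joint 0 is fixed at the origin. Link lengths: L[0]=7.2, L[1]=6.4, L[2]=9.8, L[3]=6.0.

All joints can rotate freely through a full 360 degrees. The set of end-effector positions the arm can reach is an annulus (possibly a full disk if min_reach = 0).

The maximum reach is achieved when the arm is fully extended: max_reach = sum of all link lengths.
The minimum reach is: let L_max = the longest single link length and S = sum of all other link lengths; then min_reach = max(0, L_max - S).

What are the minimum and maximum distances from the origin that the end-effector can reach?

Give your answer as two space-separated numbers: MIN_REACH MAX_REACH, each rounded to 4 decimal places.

Answer: 0.0000 29.4000

Derivation:
Link lengths: [7.2, 6.4, 9.8, 6.0]
max_reach = 7.2 + 6.4 + 9.8 + 6 = 29.4
L_max = max([7.2, 6.4, 9.8, 6.0]) = 9.8
S (sum of others) = 29.4 - 9.8 = 19.6
min_reach = max(0, 9.8 - 19.6) = max(0, -9.8) = 0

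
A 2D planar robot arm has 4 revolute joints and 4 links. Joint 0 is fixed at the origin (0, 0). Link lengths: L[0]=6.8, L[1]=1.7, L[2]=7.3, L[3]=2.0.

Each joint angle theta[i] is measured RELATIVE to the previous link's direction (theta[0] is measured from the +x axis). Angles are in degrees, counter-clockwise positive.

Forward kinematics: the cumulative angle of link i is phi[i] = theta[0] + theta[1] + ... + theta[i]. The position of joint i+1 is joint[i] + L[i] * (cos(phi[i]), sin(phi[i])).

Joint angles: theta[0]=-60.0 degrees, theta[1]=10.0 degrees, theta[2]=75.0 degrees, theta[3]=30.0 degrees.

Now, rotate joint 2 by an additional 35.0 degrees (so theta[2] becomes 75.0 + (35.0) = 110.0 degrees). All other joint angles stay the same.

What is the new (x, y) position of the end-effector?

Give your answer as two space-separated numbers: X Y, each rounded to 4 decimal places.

joint[0] = (0.0000, 0.0000)  (base)
link 0: phi[0] = -60 = -60 deg
  cos(-60 deg) = 0.5000, sin(-60 deg) = -0.8660
  joint[1] = (0.0000, 0.0000) + 6.8 * (0.5000, -0.8660) = (0.0000 + 3.4000, 0.0000 + -5.8890) = (3.4000, -5.8890)
link 1: phi[1] = -60 + 10 = -50 deg
  cos(-50 deg) = 0.6428, sin(-50 deg) = -0.7660
  joint[2] = (3.4000, -5.8890) + 1.7 * (0.6428, -0.7660) = (3.4000 + 1.0927, -5.8890 + -1.3023) = (4.4927, -7.1912)
link 2: phi[2] = -60 + 10 + 110 = 60 deg
  cos(60 deg) = 0.5000, sin(60 deg) = 0.8660
  joint[3] = (4.4927, -7.1912) + 7.3 * (0.5000, 0.8660) = (4.4927 + 3.6500, -7.1912 + 6.3220) = (8.1427, -0.8693)
link 3: phi[3] = -60 + 10 + 110 + 30 = 90 deg
  cos(90 deg) = 0.0000, sin(90 deg) = 1.0000
  joint[4] = (8.1427, -0.8693) + 2 * (0.0000, 1.0000) = (8.1427 + 0.0000, -0.8693 + 2.0000) = (8.1427, 1.1307)
End effector: (8.1427, 1.1307)

Answer: 8.1427 1.1307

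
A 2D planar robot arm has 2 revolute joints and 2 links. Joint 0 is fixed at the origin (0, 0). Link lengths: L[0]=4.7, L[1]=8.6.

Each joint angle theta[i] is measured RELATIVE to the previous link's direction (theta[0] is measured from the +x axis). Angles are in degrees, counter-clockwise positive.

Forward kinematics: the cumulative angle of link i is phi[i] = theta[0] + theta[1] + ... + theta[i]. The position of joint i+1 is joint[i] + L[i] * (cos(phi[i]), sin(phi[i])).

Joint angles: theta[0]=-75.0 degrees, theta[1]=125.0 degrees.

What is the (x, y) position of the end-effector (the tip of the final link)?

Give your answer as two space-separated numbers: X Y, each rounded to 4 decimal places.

joint[0] = (0.0000, 0.0000)  (base)
link 0: phi[0] = -75 = -75 deg
  cos(-75 deg) = 0.2588, sin(-75 deg) = -0.9659
  joint[1] = (0.0000, 0.0000) + 4.7 * (0.2588, -0.9659) = (0.0000 + 1.2164, 0.0000 + -4.5399) = (1.2164, -4.5399)
link 1: phi[1] = -75 + 125 = 50 deg
  cos(50 deg) = 0.6428, sin(50 deg) = 0.7660
  joint[2] = (1.2164, -4.5399) + 8.6 * (0.6428, 0.7660) = (1.2164 + 5.5280, -4.5399 + 6.5880) = (6.7444, 2.0481)
End effector: (6.7444, 2.0481)

Answer: 6.7444 2.0481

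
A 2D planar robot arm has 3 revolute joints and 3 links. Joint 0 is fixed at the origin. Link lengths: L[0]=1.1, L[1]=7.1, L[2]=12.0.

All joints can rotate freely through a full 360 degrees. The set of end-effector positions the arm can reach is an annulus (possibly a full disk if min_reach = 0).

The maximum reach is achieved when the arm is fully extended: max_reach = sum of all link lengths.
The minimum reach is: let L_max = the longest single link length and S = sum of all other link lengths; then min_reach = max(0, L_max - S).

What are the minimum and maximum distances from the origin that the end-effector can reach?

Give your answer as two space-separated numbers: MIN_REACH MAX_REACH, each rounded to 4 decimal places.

Link lengths: [1.1, 7.1, 12.0]
max_reach = 1.1 + 7.1 + 12 = 20.2
L_max = max([1.1, 7.1, 12.0]) = 12
S (sum of others) = 20.2 - 12 = 8.2
min_reach = max(0, 12 - 8.2) = max(0, 3.8) = 3.8

Answer: 3.8000 20.2000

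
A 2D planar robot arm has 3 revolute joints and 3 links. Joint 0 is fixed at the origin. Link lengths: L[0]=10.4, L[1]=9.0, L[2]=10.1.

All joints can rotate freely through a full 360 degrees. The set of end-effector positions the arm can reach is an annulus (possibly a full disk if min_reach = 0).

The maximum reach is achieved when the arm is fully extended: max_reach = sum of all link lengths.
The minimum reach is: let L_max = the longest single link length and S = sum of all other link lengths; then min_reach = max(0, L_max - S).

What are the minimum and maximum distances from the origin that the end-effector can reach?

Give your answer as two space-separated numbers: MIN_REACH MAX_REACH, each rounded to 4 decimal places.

Link lengths: [10.4, 9.0, 10.1]
max_reach = 10.4 + 9 + 10.1 = 29.5
L_max = max([10.4, 9.0, 10.1]) = 10.4
S (sum of others) = 29.5 - 10.4 = 19.1
min_reach = max(0, 10.4 - 19.1) = max(0, -8.7) = 0

Answer: 0.0000 29.5000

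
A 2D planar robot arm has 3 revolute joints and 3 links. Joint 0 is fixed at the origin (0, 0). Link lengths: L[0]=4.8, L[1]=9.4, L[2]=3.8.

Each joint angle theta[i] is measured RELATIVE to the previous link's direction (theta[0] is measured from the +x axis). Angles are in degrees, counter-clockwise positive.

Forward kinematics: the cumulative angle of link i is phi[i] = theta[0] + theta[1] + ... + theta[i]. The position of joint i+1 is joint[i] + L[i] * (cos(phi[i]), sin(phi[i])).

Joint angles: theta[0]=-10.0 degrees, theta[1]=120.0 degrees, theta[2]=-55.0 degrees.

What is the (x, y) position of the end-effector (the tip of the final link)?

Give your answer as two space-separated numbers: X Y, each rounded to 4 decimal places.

Answer: 3.6917 11.1124

Derivation:
joint[0] = (0.0000, 0.0000)  (base)
link 0: phi[0] = -10 = -10 deg
  cos(-10 deg) = 0.9848, sin(-10 deg) = -0.1736
  joint[1] = (0.0000, 0.0000) + 4.8 * (0.9848, -0.1736) = (0.0000 + 4.7271, 0.0000 + -0.8335) = (4.7271, -0.8335)
link 1: phi[1] = -10 + 120 = 110 deg
  cos(110 deg) = -0.3420, sin(110 deg) = 0.9397
  joint[2] = (4.7271, -0.8335) + 9.4 * (-0.3420, 0.9397) = (4.7271 + -3.2150, -0.8335 + 8.8331) = (1.5121, 7.9996)
link 2: phi[2] = -10 + 120 + -55 = 55 deg
  cos(55 deg) = 0.5736, sin(55 deg) = 0.8192
  joint[3] = (1.5121, 7.9996) + 3.8 * (0.5736, 0.8192) = (1.5121 + 2.1796, 7.9996 + 3.1128) = (3.6917, 11.1124)
End effector: (3.6917, 11.1124)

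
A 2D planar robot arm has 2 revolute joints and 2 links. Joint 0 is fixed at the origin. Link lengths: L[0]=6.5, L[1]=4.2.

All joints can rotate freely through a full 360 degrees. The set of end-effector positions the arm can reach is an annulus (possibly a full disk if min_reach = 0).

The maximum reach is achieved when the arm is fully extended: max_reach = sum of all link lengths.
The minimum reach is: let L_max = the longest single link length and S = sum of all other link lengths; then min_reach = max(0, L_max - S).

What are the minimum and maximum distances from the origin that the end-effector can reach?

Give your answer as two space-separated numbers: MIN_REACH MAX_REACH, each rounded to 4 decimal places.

Answer: 2.3000 10.7000

Derivation:
Link lengths: [6.5, 4.2]
max_reach = 6.5 + 4.2 = 10.7
L_max = max([6.5, 4.2]) = 6.5
S (sum of others) = 10.7 - 6.5 = 4.2
min_reach = max(0, 6.5 - 4.2) = max(0, 2.3) = 2.3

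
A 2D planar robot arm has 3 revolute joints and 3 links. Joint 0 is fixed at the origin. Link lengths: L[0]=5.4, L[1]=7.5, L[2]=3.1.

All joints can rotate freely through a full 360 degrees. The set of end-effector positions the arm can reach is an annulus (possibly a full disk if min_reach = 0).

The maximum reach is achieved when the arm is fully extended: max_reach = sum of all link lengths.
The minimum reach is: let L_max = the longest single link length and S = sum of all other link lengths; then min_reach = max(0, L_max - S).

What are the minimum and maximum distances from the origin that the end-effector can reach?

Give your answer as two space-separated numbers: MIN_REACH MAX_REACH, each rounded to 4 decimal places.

Link lengths: [5.4, 7.5, 3.1]
max_reach = 5.4 + 7.5 + 3.1 = 16
L_max = max([5.4, 7.5, 3.1]) = 7.5
S (sum of others) = 16 - 7.5 = 8.5
min_reach = max(0, 7.5 - 8.5) = max(0, -1) = 0

Answer: 0.0000 16.0000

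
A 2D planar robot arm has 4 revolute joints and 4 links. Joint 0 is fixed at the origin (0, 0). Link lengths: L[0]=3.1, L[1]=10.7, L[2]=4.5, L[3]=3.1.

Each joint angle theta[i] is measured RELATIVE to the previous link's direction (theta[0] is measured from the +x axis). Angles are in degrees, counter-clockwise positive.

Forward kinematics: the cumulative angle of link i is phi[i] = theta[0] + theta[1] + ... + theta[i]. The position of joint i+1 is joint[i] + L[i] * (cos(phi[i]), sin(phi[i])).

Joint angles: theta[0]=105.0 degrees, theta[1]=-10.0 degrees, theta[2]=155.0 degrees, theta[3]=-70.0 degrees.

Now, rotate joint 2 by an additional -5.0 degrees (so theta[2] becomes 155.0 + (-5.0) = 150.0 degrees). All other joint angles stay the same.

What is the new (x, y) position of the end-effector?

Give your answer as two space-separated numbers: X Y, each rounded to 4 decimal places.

Answer: -6.7249 9.8455

Derivation:
joint[0] = (0.0000, 0.0000)  (base)
link 0: phi[0] = 105 = 105 deg
  cos(105 deg) = -0.2588, sin(105 deg) = 0.9659
  joint[1] = (0.0000, 0.0000) + 3.1 * (-0.2588, 0.9659) = (0.0000 + -0.8023, 0.0000 + 2.9944) = (-0.8023, 2.9944)
link 1: phi[1] = 105 + -10 = 95 deg
  cos(95 deg) = -0.0872, sin(95 deg) = 0.9962
  joint[2] = (-0.8023, 2.9944) + 10.7 * (-0.0872, 0.9962) = (-0.8023 + -0.9326, 2.9944 + 10.6593) = (-1.7349, 13.6537)
link 2: phi[2] = 105 + -10 + 150 = 245 deg
  cos(245 deg) = -0.4226, sin(245 deg) = -0.9063
  joint[3] = (-1.7349, 13.6537) + 4.5 * (-0.4226, -0.9063) = (-1.7349 + -1.9018, 13.6537 + -4.0784) = (-3.6367, 9.5753)
link 3: phi[3] = 105 + -10 + 150 + -70 = 175 deg
  cos(175 deg) = -0.9962, sin(175 deg) = 0.0872
  joint[4] = (-3.6367, 9.5753) + 3.1 * (-0.9962, 0.0872) = (-3.6367 + -3.0882, 9.5753 + 0.2702) = (-6.7249, 9.8455)
End effector: (-6.7249, 9.8455)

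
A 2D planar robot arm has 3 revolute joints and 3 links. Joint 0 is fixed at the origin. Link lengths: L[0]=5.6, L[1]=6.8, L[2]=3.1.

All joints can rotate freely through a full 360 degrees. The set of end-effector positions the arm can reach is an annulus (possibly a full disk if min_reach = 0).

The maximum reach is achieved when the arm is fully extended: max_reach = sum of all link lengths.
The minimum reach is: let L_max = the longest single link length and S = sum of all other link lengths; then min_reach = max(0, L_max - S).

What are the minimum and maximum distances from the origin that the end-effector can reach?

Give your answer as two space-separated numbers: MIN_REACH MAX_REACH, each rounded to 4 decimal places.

Answer: 0.0000 15.5000

Derivation:
Link lengths: [5.6, 6.8, 3.1]
max_reach = 5.6 + 6.8 + 3.1 = 15.5
L_max = max([5.6, 6.8, 3.1]) = 6.8
S (sum of others) = 15.5 - 6.8 = 8.7
min_reach = max(0, 6.8 - 8.7) = max(0, -1.9) = 0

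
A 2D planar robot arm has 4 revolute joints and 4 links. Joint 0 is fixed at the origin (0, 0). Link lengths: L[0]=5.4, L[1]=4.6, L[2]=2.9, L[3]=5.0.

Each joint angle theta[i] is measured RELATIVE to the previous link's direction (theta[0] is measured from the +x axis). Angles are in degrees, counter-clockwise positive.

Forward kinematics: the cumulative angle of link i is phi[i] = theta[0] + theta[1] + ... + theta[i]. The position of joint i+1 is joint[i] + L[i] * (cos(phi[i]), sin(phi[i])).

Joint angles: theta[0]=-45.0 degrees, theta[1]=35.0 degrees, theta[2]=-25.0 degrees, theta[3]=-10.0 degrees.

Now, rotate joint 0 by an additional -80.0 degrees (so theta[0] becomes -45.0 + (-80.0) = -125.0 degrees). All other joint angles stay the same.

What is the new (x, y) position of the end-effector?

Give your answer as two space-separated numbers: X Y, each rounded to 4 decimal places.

Answer: -7.1908 -15.7475

Derivation:
joint[0] = (0.0000, 0.0000)  (base)
link 0: phi[0] = -125 = -125 deg
  cos(-125 deg) = -0.5736, sin(-125 deg) = -0.8192
  joint[1] = (0.0000, 0.0000) + 5.4 * (-0.5736, -0.8192) = (0.0000 + -3.0973, 0.0000 + -4.4234) = (-3.0973, -4.4234)
link 1: phi[1] = -125 + 35 = -90 deg
  cos(-90 deg) = 0.0000, sin(-90 deg) = -1.0000
  joint[2] = (-3.0973, -4.4234) + 4.6 * (0.0000, -1.0000) = (-3.0973 + 0.0000, -4.4234 + -4.6000) = (-3.0973, -9.0234)
link 2: phi[2] = -125 + 35 + -25 = -115 deg
  cos(-115 deg) = -0.4226, sin(-115 deg) = -0.9063
  joint[3] = (-3.0973, -9.0234) + 2.9 * (-0.4226, -0.9063) = (-3.0973 + -1.2256, -9.0234 + -2.6283) = (-4.3229, -11.6517)
link 3: phi[3] = -125 + 35 + -25 + -10 = -125 deg
  cos(-125 deg) = -0.5736, sin(-125 deg) = -0.8192
  joint[4] = (-4.3229, -11.6517) + 5 * (-0.5736, -0.8192) = (-4.3229 + -2.8679, -11.6517 + -4.0958) = (-7.1908, -15.7475)
End effector: (-7.1908, -15.7475)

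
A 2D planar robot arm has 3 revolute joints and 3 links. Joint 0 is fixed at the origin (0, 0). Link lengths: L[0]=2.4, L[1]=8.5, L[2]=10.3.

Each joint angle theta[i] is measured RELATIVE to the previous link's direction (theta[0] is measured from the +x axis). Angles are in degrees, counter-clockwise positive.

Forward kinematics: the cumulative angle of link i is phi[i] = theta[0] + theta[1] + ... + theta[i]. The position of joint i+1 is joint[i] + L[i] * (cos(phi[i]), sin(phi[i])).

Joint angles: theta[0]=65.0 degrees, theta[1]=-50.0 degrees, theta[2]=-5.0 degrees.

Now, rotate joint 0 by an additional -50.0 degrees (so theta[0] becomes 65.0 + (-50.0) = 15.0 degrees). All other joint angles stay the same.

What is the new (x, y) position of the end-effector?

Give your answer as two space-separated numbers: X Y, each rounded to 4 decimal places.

Answer: 17.1713 -10.8749

Derivation:
joint[0] = (0.0000, 0.0000)  (base)
link 0: phi[0] = 15 = 15 deg
  cos(15 deg) = 0.9659, sin(15 deg) = 0.2588
  joint[1] = (0.0000, 0.0000) + 2.4 * (0.9659, 0.2588) = (0.0000 + 2.3182, 0.0000 + 0.6212) = (2.3182, 0.6212)
link 1: phi[1] = 15 + -50 = -35 deg
  cos(-35 deg) = 0.8192, sin(-35 deg) = -0.5736
  joint[2] = (2.3182, 0.6212) + 8.5 * (0.8192, -0.5736) = (2.3182 + 6.9628, 0.6212 + -4.8754) = (9.2810, -4.2542)
link 2: phi[2] = 15 + -50 + -5 = -40 deg
  cos(-40 deg) = 0.7660, sin(-40 deg) = -0.6428
  joint[3] = (9.2810, -4.2542) + 10.3 * (0.7660, -0.6428) = (9.2810 + 7.8903, -4.2542 + -6.6207) = (17.1713, -10.8749)
End effector: (17.1713, -10.8749)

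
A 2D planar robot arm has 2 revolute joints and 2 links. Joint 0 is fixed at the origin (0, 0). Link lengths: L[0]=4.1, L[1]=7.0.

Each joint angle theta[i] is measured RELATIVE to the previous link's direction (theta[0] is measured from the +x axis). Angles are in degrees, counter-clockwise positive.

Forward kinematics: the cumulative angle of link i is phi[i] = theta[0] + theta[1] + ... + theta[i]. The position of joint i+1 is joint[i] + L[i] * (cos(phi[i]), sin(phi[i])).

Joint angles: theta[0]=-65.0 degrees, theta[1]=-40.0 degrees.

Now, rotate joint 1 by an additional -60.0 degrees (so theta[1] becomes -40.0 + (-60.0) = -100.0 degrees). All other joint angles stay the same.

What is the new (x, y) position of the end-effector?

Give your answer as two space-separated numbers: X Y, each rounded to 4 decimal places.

Answer: -5.0287 -5.5276

Derivation:
joint[0] = (0.0000, 0.0000)  (base)
link 0: phi[0] = -65 = -65 deg
  cos(-65 deg) = 0.4226, sin(-65 deg) = -0.9063
  joint[1] = (0.0000, 0.0000) + 4.1 * (0.4226, -0.9063) = (0.0000 + 1.7327, 0.0000 + -3.7159) = (1.7327, -3.7159)
link 1: phi[1] = -65 + -100 = -165 deg
  cos(-165 deg) = -0.9659, sin(-165 deg) = -0.2588
  joint[2] = (1.7327, -3.7159) + 7 * (-0.9659, -0.2588) = (1.7327 + -6.7615, -3.7159 + -1.8117) = (-5.0287, -5.5276)
End effector: (-5.0287, -5.5276)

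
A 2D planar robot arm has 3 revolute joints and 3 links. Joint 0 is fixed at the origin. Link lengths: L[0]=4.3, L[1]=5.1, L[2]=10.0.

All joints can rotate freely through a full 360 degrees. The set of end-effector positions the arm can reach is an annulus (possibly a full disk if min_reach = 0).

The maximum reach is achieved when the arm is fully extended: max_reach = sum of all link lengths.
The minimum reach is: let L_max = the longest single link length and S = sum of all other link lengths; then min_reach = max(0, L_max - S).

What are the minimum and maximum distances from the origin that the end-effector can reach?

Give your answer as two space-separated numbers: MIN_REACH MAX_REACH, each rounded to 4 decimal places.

Answer: 0.6000 19.4000

Derivation:
Link lengths: [4.3, 5.1, 10.0]
max_reach = 4.3 + 5.1 + 10 = 19.4
L_max = max([4.3, 5.1, 10.0]) = 10
S (sum of others) = 19.4 - 10 = 9.4
min_reach = max(0, 10 - 9.4) = max(0, 0.6) = 0.6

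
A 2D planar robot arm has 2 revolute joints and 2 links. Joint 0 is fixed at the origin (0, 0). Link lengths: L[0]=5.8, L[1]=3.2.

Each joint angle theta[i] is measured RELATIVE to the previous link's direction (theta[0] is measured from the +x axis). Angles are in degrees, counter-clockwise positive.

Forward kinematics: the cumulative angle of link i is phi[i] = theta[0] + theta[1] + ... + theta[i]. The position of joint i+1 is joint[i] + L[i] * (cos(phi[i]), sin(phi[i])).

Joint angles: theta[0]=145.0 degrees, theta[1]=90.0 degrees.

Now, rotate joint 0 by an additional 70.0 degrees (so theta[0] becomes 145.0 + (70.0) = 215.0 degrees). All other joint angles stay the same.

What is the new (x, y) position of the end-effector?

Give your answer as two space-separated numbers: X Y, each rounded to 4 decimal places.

joint[0] = (0.0000, 0.0000)  (base)
link 0: phi[0] = 215 = 215 deg
  cos(215 deg) = -0.8192, sin(215 deg) = -0.5736
  joint[1] = (0.0000, 0.0000) + 5.8 * (-0.8192, -0.5736) = (0.0000 + -4.7511, 0.0000 + -3.3267) = (-4.7511, -3.3267)
link 1: phi[1] = 215 + 90 = 305 deg
  cos(305 deg) = 0.5736, sin(305 deg) = -0.8192
  joint[2] = (-4.7511, -3.3267) + 3.2 * (0.5736, -0.8192) = (-4.7511 + 1.8354, -3.3267 + -2.6213) = (-2.9156, -5.9480)
End effector: (-2.9156, -5.9480)

Answer: -2.9156 -5.9480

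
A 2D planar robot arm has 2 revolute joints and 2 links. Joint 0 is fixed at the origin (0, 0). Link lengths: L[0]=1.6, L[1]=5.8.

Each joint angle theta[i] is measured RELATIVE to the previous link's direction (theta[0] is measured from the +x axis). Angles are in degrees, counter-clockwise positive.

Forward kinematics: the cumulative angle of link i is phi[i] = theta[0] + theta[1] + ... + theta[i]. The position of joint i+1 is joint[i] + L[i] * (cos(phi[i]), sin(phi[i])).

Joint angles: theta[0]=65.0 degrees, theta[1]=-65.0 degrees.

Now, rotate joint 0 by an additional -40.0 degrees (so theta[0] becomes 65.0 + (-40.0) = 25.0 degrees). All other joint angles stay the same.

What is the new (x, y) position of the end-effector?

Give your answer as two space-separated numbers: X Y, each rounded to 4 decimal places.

joint[0] = (0.0000, 0.0000)  (base)
link 0: phi[0] = 25 = 25 deg
  cos(25 deg) = 0.9063, sin(25 deg) = 0.4226
  joint[1] = (0.0000, 0.0000) + 1.6 * (0.9063, 0.4226) = (0.0000 + 1.4501, 0.0000 + 0.6762) = (1.4501, 0.6762)
link 1: phi[1] = 25 + -65 = -40 deg
  cos(-40 deg) = 0.7660, sin(-40 deg) = -0.6428
  joint[2] = (1.4501, 0.6762) + 5.8 * (0.7660, -0.6428) = (1.4501 + 4.4431, 0.6762 + -3.7282) = (5.8932, -3.0520)
End effector: (5.8932, -3.0520)

Answer: 5.8932 -3.0520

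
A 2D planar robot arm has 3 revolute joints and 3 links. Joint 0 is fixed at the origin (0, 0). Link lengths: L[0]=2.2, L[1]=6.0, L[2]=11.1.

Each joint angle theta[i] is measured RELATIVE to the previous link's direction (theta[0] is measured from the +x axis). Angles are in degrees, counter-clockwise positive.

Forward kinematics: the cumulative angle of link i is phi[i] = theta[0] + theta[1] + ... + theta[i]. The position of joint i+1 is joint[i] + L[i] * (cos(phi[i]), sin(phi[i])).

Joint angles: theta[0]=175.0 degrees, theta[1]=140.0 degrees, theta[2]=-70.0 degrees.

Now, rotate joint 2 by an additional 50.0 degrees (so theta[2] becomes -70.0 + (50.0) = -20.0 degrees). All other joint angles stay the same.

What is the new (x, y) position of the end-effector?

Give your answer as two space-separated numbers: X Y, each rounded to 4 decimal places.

joint[0] = (0.0000, 0.0000)  (base)
link 0: phi[0] = 175 = 175 deg
  cos(175 deg) = -0.9962, sin(175 deg) = 0.0872
  joint[1] = (0.0000, 0.0000) + 2.2 * (-0.9962, 0.0872) = (0.0000 + -2.1916, 0.0000 + 0.1917) = (-2.1916, 0.1917)
link 1: phi[1] = 175 + 140 = 315 deg
  cos(315 deg) = 0.7071, sin(315 deg) = -0.7071
  joint[2] = (-2.1916, 0.1917) + 6 * (0.7071, -0.7071) = (-2.1916 + 4.2426, 0.1917 + -4.2426) = (2.0510, -4.0509)
link 2: phi[2] = 175 + 140 + -20 = 295 deg
  cos(295 deg) = 0.4226, sin(295 deg) = -0.9063
  joint[3] = (2.0510, -4.0509) + 11.1 * (0.4226, -0.9063) = (2.0510 + 4.6911, -4.0509 + -10.0600) = (6.7421, -14.1109)
End effector: (6.7421, -14.1109)

Answer: 6.7421 -14.1109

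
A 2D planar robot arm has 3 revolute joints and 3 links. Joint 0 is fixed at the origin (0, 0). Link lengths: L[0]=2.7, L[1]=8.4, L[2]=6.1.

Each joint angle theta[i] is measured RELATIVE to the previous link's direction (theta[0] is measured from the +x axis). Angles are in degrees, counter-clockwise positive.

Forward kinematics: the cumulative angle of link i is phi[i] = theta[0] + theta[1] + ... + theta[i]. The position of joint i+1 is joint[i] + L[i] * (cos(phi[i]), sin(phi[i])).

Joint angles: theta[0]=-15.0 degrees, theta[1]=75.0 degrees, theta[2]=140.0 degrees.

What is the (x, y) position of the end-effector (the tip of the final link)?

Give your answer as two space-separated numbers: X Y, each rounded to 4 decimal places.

Answer: 1.0759 4.4895

Derivation:
joint[0] = (0.0000, 0.0000)  (base)
link 0: phi[0] = -15 = -15 deg
  cos(-15 deg) = 0.9659, sin(-15 deg) = -0.2588
  joint[1] = (0.0000, 0.0000) + 2.7 * (0.9659, -0.2588) = (0.0000 + 2.6080, 0.0000 + -0.6988) = (2.6080, -0.6988)
link 1: phi[1] = -15 + 75 = 60 deg
  cos(60 deg) = 0.5000, sin(60 deg) = 0.8660
  joint[2] = (2.6080, -0.6988) + 8.4 * (0.5000, 0.8660) = (2.6080 + 4.2000, -0.6988 + 7.2746) = (6.8080, 6.5758)
link 2: phi[2] = -15 + 75 + 140 = 200 deg
  cos(200 deg) = -0.9397, sin(200 deg) = -0.3420
  joint[3] = (6.8080, 6.5758) + 6.1 * (-0.9397, -0.3420) = (6.8080 + -5.7321, 6.5758 + -2.0863) = (1.0759, 4.4895)
End effector: (1.0759, 4.4895)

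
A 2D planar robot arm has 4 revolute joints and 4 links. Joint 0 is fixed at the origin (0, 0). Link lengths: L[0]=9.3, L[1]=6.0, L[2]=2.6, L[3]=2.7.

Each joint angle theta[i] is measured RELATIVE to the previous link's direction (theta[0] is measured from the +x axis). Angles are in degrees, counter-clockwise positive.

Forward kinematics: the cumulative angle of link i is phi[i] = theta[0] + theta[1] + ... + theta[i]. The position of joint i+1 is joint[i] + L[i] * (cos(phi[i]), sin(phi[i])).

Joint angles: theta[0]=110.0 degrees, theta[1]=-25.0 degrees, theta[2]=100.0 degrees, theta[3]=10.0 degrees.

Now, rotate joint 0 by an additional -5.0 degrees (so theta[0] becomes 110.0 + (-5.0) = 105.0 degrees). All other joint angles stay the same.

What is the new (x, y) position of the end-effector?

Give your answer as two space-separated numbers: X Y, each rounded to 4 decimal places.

Answer: -6.6241 14.4231

Derivation:
joint[0] = (0.0000, 0.0000)  (base)
link 0: phi[0] = 105 = 105 deg
  cos(105 deg) = -0.2588, sin(105 deg) = 0.9659
  joint[1] = (0.0000, 0.0000) + 9.3 * (-0.2588, 0.9659) = (0.0000 + -2.4070, 0.0000 + 8.9831) = (-2.4070, 8.9831)
link 1: phi[1] = 105 + -25 = 80 deg
  cos(80 deg) = 0.1736, sin(80 deg) = 0.9848
  joint[2] = (-2.4070, 8.9831) + 6 * (0.1736, 0.9848) = (-2.4070 + 1.0419, 8.9831 + 5.9088) = (-1.3651, 14.8920)
link 2: phi[2] = 105 + -25 + 100 = 180 deg
  cos(180 deg) = -1.0000, sin(180 deg) = 0.0000
  joint[3] = (-1.3651, 14.8920) + 2.6 * (-1.0000, 0.0000) = (-1.3651 + -2.6000, 14.8920 + 0.0000) = (-3.9651, 14.8920)
link 3: phi[3] = 105 + -25 + 100 + 10 = 190 deg
  cos(190 deg) = -0.9848, sin(190 deg) = -0.1736
  joint[4] = (-3.9651, 14.8920) + 2.7 * (-0.9848, -0.1736) = (-3.9651 + -2.6590, 14.8920 + -0.4689) = (-6.6241, 14.4231)
End effector: (-6.6241, 14.4231)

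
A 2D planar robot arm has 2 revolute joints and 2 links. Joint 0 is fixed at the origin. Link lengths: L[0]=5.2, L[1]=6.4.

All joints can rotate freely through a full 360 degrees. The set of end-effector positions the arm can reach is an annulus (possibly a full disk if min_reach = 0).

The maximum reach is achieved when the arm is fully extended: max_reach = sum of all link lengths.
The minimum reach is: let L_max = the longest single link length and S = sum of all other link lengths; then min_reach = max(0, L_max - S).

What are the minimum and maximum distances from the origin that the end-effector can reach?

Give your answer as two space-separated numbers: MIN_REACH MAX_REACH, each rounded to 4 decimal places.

Answer: 1.2000 11.6000

Derivation:
Link lengths: [5.2, 6.4]
max_reach = 5.2 + 6.4 = 11.6
L_max = max([5.2, 6.4]) = 6.4
S (sum of others) = 11.6 - 6.4 = 5.2
min_reach = max(0, 6.4 - 5.2) = max(0, 1.2) = 1.2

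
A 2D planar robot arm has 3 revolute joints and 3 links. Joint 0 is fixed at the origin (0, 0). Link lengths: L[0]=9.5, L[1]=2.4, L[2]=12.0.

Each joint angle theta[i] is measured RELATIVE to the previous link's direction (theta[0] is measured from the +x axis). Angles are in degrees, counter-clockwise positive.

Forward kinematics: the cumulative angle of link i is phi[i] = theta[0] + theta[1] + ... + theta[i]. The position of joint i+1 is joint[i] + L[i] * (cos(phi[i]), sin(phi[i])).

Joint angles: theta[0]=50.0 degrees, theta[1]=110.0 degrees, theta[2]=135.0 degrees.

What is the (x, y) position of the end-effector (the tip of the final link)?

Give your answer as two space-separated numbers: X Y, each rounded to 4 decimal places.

joint[0] = (0.0000, 0.0000)  (base)
link 0: phi[0] = 50 = 50 deg
  cos(50 deg) = 0.6428, sin(50 deg) = 0.7660
  joint[1] = (0.0000, 0.0000) + 9.5 * (0.6428, 0.7660) = (0.0000 + 6.1065, 0.0000 + 7.2774) = (6.1065, 7.2774)
link 1: phi[1] = 50 + 110 = 160 deg
  cos(160 deg) = -0.9397, sin(160 deg) = 0.3420
  joint[2] = (6.1065, 7.2774) + 2.4 * (-0.9397, 0.3420) = (6.1065 + -2.2553, 7.2774 + 0.8208) = (3.8512, 8.0983)
link 2: phi[2] = 50 + 110 + 135 = 295 deg
  cos(295 deg) = 0.4226, sin(295 deg) = -0.9063
  joint[3] = (3.8512, 8.0983) + 12 * (0.4226, -0.9063) = (3.8512 + 5.0714, 8.0983 + -10.8757) = (8.9226, -2.7774)
End effector: (8.9226, -2.7774)

Answer: 8.9226 -2.7774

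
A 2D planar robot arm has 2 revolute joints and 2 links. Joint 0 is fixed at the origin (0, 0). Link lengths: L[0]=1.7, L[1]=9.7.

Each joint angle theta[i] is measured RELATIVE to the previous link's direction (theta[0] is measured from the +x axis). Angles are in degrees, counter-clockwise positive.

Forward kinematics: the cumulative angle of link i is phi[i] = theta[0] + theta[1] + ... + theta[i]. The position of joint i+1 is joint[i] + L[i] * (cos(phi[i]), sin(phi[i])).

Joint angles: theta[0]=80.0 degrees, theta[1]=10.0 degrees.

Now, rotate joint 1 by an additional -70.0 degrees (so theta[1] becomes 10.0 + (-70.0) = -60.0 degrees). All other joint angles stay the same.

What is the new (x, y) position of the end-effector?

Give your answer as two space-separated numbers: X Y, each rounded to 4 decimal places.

Answer: 9.4102 4.9918

Derivation:
joint[0] = (0.0000, 0.0000)  (base)
link 0: phi[0] = 80 = 80 deg
  cos(80 deg) = 0.1736, sin(80 deg) = 0.9848
  joint[1] = (0.0000, 0.0000) + 1.7 * (0.1736, 0.9848) = (0.0000 + 0.2952, 0.0000 + 1.6742) = (0.2952, 1.6742)
link 1: phi[1] = 80 + -60 = 20 deg
  cos(20 deg) = 0.9397, sin(20 deg) = 0.3420
  joint[2] = (0.2952, 1.6742) + 9.7 * (0.9397, 0.3420) = (0.2952 + 9.1150, 1.6742 + 3.3176) = (9.4102, 4.9918)
End effector: (9.4102, 4.9918)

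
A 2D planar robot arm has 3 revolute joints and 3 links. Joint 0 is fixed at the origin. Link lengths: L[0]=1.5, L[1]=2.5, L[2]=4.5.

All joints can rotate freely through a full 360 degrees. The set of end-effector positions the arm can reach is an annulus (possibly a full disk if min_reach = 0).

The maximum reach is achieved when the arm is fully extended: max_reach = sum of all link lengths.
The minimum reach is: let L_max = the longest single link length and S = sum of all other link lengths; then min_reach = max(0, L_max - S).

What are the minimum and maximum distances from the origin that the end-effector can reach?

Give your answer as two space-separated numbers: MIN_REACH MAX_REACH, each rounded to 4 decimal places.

Answer: 0.5000 8.5000

Derivation:
Link lengths: [1.5, 2.5, 4.5]
max_reach = 1.5 + 2.5 + 4.5 = 8.5
L_max = max([1.5, 2.5, 4.5]) = 4.5
S (sum of others) = 8.5 - 4.5 = 4
min_reach = max(0, 4.5 - 4) = max(0, 0.5) = 0.5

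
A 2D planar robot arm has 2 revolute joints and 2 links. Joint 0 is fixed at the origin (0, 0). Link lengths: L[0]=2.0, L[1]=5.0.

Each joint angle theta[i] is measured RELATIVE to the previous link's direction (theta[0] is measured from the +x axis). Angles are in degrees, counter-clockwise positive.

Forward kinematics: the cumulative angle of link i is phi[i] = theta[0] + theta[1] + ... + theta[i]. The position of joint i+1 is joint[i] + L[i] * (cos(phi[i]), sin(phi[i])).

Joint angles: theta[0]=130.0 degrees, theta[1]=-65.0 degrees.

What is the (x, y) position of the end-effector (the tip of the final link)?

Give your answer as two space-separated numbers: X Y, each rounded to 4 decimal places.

Answer: 0.8275 6.0636

Derivation:
joint[0] = (0.0000, 0.0000)  (base)
link 0: phi[0] = 130 = 130 deg
  cos(130 deg) = -0.6428, sin(130 deg) = 0.7660
  joint[1] = (0.0000, 0.0000) + 2 * (-0.6428, 0.7660) = (0.0000 + -1.2856, 0.0000 + 1.5321) = (-1.2856, 1.5321)
link 1: phi[1] = 130 + -65 = 65 deg
  cos(65 deg) = 0.4226, sin(65 deg) = 0.9063
  joint[2] = (-1.2856, 1.5321) + 5 * (0.4226, 0.9063) = (-1.2856 + 2.1131, 1.5321 + 4.5315) = (0.8275, 6.0636)
End effector: (0.8275, 6.0636)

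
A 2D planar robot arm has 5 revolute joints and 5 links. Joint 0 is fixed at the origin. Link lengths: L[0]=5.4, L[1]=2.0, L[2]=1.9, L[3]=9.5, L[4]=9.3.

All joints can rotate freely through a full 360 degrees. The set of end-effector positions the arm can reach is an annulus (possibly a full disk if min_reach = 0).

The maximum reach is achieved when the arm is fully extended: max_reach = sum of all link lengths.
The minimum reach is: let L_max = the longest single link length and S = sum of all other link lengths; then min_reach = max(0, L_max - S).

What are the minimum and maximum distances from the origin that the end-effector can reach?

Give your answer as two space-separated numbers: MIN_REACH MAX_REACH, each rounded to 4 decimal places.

Answer: 0.0000 28.1000

Derivation:
Link lengths: [5.4, 2.0, 1.9, 9.5, 9.3]
max_reach = 5.4 + 2 + 1.9 + 9.5 + 9.3 = 28.1
L_max = max([5.4, 2.0, 1.9, 9.5, 9.3]) = 9.5
S (sum of others) = 28.1 - 9.5 = 18.6
min_reach = max(0, 9.5 - 18.6) = max(0, -9.1) = 0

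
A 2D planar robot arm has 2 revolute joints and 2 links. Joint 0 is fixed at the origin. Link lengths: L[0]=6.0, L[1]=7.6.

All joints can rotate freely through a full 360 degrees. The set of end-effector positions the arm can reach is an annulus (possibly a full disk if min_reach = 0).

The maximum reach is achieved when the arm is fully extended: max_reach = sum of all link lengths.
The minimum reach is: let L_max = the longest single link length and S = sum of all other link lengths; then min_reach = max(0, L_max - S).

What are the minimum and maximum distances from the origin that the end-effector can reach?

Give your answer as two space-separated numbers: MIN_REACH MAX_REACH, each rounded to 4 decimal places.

Link lengths: [6.0, 7.6]
max_reach = 6 + 7.6 = 13.6
L_max = max([6.0, 7.6]) = 7.6
S (sum of others) = 13.6 - 7.6 = 6
min_reach = max(0, 7.6 - 6) = max(0, 1.6) = 1.6

Answer: 1.6000 13.6000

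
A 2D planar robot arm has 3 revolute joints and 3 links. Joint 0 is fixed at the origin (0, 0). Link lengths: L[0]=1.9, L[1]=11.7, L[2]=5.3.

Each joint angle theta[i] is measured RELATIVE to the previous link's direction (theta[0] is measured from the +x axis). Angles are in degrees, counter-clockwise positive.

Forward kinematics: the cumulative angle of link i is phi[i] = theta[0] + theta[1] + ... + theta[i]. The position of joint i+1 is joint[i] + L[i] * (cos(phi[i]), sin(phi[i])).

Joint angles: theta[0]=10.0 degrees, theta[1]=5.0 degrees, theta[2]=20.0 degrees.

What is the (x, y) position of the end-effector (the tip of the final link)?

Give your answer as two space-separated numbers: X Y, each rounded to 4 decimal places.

joint[0] = (0.0000, 0.0000)  (base)
link 0: phi[0] = 10 = 10 deg
  cos(10 deg) = 0.9848, sin(10 deg) = 0.1736
  joint[1] = (0.0000, 0.0000) + 1.9 * (0.9848, 0.1736) = (0.0000 + 1.8711, 0.0000 + 0.3299) = (1.8711, 0.3299)
link 1: phi[1] = 10 + 5 = 15 deg
  cos(15 deg) = 0.9659, sin(15 deg) = 0.2588
  joint[2] = (1.8711, 0.3299) + 11.7 * (0.9659, 0.2588) = (1.8711 + 11.3013, 0.3299 + 3.0282) = (13.1725, 3.3581)
link 2: phi[2] = 10 + 5 + 20 = 35 deg
  cos(35 deg) = 0.8192, sin(35 deg) = 0.5736
  joint[3] = (13.1725, 3.3581) + 5.3 * (0.8192, 0.5736) = (13.1725 + 4.3415, 3.3581 + 3.0400) = (17.5140, 6.3981)
End effector: (17.5140, 6.3981)

Answer: 17.5140 6.3981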